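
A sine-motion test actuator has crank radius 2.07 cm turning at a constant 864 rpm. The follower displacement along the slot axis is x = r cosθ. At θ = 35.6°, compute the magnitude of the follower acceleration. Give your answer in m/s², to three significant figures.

ω = 90.48 rad/s (from 864 rpm).
x = r cosθ ⇒ ẍ = −rω² cosθ (ω constant).
|a| = rω²|cosθ| = 0.0207·(90.48)²·|cos 35.6°| = 137.78 m/s².

138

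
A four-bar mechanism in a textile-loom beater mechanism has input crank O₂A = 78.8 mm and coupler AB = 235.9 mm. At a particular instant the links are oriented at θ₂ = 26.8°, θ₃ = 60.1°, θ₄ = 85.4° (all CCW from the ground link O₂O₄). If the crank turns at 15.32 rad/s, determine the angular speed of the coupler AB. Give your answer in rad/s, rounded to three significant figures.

ω₂ = 15.32 rad/s
Differentiating the loop-closure r₂e^{iθ₂}+r₃e^{iθ₃}=r₁+r₄e^{iθ₄} gives r₂ω₂e^{iθ₂}+r₃ω₃e^{iθ₃}=r₄ω₄e^{iθ₄}.
Eliminating the other unknown: ω₃ = r₂ω₂ sin(θ₄−θ₂) / [r₃ sin(θ₃−θ₄)].
Numerator sine = +0.85355; denominator sine = -0.42736.
Result = 0.0788·15.32·(+0.85355) / (0.2359·(-0.42736)) = -10.221 rad/s; magnitude 10.221 rad/s.

10.2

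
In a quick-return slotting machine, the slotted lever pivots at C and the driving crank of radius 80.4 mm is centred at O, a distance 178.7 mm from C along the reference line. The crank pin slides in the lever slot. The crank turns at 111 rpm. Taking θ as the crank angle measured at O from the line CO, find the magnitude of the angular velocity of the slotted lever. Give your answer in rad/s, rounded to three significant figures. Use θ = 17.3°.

3.56

ω = 11.62 rad/s (from 111 rpm).
Crank pin A relative to C: A = (d + r cosθ, r sinθ); lever angle φ = atan2(r sinθ, d + r cosθ).
Differentiating tanφ: φ̇ = rω(d cosθ + r)/(d² + r² + 2dr cosθ).
d² + r² + 2dr cosθ = |CA|² = 0.0658329 m²;  d cosθ + r = +0.25102 m.
|ω_lever| = |0.0804·11.62·+0.25102| / 0.0658329 = 3.5634 rad/s.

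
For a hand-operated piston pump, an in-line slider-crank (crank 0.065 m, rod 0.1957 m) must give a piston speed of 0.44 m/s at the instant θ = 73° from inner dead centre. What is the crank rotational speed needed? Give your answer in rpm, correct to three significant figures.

For an in-line slider-crank, |v_piston| = rω|sinθ|·[1 + r cosθ/√(L² − r² sin²θ)].
With r = 0.065 m, L = 0.1957 m, θ = 73°: the bracketed kinematic factor |dx/dθ| = 0.068526 m.
ω = v/|dx/dθ| = 0.44/0.068526 = 6.4209 rad/s.
N = 60ω/(2π) = 61.316 rpm.

61.3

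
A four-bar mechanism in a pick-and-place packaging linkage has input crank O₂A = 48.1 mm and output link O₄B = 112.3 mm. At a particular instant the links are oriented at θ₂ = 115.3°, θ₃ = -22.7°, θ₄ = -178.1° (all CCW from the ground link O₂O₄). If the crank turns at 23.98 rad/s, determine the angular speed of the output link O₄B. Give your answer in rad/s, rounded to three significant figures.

ω₂ = 23.98 rad/s
Differentiating the loop-closure r₂e^{iθ₂}+r₃e^{iθ₃}=r₁+r₄e^{iθ₄} gives r₂ω₂e^{iθ₂}+r₃ω₃e^{iθ₃}=r₄ω₄e^{iθ₄}.
Eliminating the other unknown: ω₄ = r₂ω₂ sin(θ₂−θ₃) / [r₄ sin(θ₄−θ₃)].
Numerator sine = +0.66913; denominator sine = -0.41628.
Result = 0.0481·23.98·(+0.66913) / (0.1123·(-0.41628)) = -16.51 rad/s; magnitude 16.51 rad/s.

16.5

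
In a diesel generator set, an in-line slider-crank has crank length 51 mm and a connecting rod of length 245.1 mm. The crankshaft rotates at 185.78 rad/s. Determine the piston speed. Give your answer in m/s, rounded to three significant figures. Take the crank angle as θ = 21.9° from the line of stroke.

ω = 185.8 rad/s
For an in-line slider-crank, x = r cosθ + √(L² − r² sin²θ), so v = −rω sinθ·[1 + r cosθ/√(L² − r² sin²θ)].
With r = 0.051 m, L = 0.2451 m, θ = 21.9°: √(L² − r² sin²θ) = 0.24436 m.
v = −0.051·185.8·0.37299·[1 + 0.051·0.92784/0.24436] = -4.2183 m/s.
|v| = 4.2183 m/s.

4.22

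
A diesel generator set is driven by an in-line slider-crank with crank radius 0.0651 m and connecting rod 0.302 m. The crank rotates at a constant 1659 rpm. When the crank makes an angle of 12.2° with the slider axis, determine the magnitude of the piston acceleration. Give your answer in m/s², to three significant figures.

ω = 2π·1659/60 = 173.7 rad/s
x(θ) = r cosθ + √(L² − r² sin²θ); with ω constant, a = ω²·d²x/dθ².
d²x/dθ² = −r cosθ − r²(cos2θ)/√u − r⁴ sin²2θ/(4u^{3/2}),  u = L² − r² sin²θ = 0.0910147 m².
Substituting r = 0.0651 m, L = 0.302 m, θ = 12.2°: d²x/dθ² = -0.076451 m.
a = ω²·d²x/dθ² = (173.7)²·(-0.076451) = -2307.4 m/s²;  |a| = 2307.4 m/s².

2310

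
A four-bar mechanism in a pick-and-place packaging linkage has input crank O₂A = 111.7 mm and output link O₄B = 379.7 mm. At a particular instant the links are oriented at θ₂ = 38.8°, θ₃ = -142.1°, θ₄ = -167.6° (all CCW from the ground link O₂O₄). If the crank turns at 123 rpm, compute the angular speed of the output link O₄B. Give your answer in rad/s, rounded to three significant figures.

0.138

ω₂ = 12.88 rad/s (from 123 rpm).
Differentiating the loop-closure r₂e^{iθ₂}+r₃e^{iθ₃}=r₁+r₄e^{iθ₄} gives r₂ω₂e^{iθ₂}+r₃ω₃e^{iθ₃}=r₄ω₄e^{iθ₄}.
Eliminating the other unknown: ω₄ = r₂ω₂ sin(θ₂−θ₃) / [r₄ sin(θ₄−θ₃)].
Numerator sine = -0.01571; denominator sine = -0.43051.
Result = 0.1117·12.88·(-0.01571) / (0.3797·(-0.43051)) = +0.13825 rad/s; magnitude 0.13825 rad/s.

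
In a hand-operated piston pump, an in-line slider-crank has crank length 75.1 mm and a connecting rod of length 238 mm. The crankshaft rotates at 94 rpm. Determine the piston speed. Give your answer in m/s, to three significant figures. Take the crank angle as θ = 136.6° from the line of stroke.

0.389

ω = 2π·94/60 = 9.844 rad/s
For an in-line slider-crank, x = r cosθ + √(L² − r² sin²θ), so v = −rω sinθ·[1 + r cosθ/√(L² − r² sin²θ)].
With r = 0.0751 m, L = 0.238 m, θ = 136.6°: √(L² − r² sin²θ) = 0.23234 m.
v = −0.0751·9.844·0.68709·[1 + 0.0751·-0.72657/0.23234] = -0.38864 m/s.
|v| = 0.38864 m/s.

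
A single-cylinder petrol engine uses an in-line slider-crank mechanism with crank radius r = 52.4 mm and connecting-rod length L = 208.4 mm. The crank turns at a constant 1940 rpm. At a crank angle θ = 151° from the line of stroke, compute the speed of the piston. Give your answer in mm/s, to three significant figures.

ω = 2π·1940/60 = 203.2 rad/s
For an in-line slider-crank, x = r cosθ + √(L² − r² sin²θ), so v = −rω sinθ·[1 + r cosθ/√(L² − r² sin²θ)].
With r = 0.0524 m, L = 0.2084 m, θ = 151°: √(L² − r² sin²θ) = 0.20685 m.
v = −0.0524·203.2·0.48481·[1 + 0.0524·-0.87462/0.20685] = -4.0175 m/s.
|v| = 4.0175 m/s = 4017.5 mm/s.

4020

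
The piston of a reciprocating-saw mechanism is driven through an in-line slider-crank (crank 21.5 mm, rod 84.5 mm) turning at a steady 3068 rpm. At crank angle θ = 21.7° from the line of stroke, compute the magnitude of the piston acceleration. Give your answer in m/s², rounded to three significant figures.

2480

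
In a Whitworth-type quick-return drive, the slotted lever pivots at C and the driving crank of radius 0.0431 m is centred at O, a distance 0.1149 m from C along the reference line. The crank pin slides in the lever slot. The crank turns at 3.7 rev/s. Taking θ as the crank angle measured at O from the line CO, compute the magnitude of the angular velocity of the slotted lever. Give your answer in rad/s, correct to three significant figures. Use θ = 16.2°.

6.26

ω = 23.25 rad/s (from 3.7 rev/s).
Crank pin A relative to C: A = (d + r cosθ, r sinθ); lever angle φ = atan2(r sinθ, d + r cosθ).
Differentiating tanφ: φ̇ = rω(d cosθ + r)/(d² + r² + 2dr cosθ).
d² + r² + 2dr cosθ = |CA|² = 0.0245707 m²;  d cosθ + r = +0.15344 m.
|ω_lever| = |0.0431·23.25·+0.15344| / 0.0245707 = 6.2571 rad/s.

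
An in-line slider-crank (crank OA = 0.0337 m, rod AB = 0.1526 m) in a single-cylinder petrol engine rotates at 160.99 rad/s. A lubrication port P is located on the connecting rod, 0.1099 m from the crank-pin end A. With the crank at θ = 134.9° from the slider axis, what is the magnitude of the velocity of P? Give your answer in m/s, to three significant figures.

ω = 161 rad/s.  Crank-pin speed |V_A| = rω = 5.4254 m/s, perpendicular to OA.
Rod angle: sinφ = −(r/L) sinθ ⇒ φ = -9.000°; ω_rod = −rω cosθ/√(L²−r²sin²θ) = +25.409 rad/s.
V_P = V_A + ω_rod × AP, with AP = 0.1099 m along the rod.
Components: V_Px = −rω sinθ − a·ω_rod·sinφ = -3.4062 m/s;  V_Py = rω cosθ + a·ω_rod·cosφ = -1.0716 m/s.
|V_P| = √(V_Px² + V_Py²) = 3.5708 m/s.

3.57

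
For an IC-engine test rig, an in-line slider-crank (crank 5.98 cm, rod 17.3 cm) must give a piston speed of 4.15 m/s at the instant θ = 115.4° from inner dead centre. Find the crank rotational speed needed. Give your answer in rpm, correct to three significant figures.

For an in-line slider-crank, |v_piston| = rω|sinθ|·[1 + r cosθ/√(L² − r² sin²θ)].
With r = 0.0598 m, L = 0.173 m, θ = 115.4°: the bracketed kinematic factor |dx/dθ| = 0.045589 m.
ω = v/|dx/dθ| = 4.15/0.045589 = 91.032 rad/s.
N = 60ω/(2π) = 869.29 rpm.

869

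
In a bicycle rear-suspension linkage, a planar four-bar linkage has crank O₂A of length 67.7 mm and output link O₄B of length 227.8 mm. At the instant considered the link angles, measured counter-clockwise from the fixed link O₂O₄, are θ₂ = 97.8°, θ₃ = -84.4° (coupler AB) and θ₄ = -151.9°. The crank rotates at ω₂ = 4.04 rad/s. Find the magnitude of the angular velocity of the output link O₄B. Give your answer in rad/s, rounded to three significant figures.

ω₂ = 4.04 rad/s
Differentiating the loop-closure r₂e^{iθ₂}+r₃e^{iθ₃}=r₁+r₄e^{iθ₄} gives r₂ω₂e^{iθ₂}+r₃ω₃e^{iθ₃}=r₄ω₄e^{iθ₄}.
Eliminating the other unknown: ω₄ = r₂ω₂ sin(θ₂−θ₃) / [r₄ sin(θ₄−θ₃)].
Numerator sine = -0.03839; denominator sine = -0.92388.
Result = 0.0677·4.04·(-0.03839) / (0.2278·(-0.92388)) = +0.049888 rad/s; magnitude 0.049888 rad/s.

0.0499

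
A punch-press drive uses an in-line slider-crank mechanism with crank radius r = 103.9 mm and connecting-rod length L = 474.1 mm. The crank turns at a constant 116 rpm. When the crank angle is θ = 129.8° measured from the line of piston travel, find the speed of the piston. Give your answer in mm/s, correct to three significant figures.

832

ω = 2π·116/60 = 12.15 rad/s
For an in-line slider-crank, x = r cosθ + √(L² − r² sin²θ), so v = −rω sinθ·[1 + r cosθ/√(L² − r² sin²θ)].
With r = 0.1039 m, L = 0.4741 m, θ = 129.8°: √(L² − r² sin²θ) = 0.46733 m.
v = −0.1039·12.15·0.76828·[1 + 0.1039·-0.64011/0.46733] = -0.83167 m/s.
|v| = 0.83167 m/s = 831.67 mm/s.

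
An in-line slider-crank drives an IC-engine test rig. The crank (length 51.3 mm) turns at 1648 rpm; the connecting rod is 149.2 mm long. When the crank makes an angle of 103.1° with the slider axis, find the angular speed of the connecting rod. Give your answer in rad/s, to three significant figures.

14.3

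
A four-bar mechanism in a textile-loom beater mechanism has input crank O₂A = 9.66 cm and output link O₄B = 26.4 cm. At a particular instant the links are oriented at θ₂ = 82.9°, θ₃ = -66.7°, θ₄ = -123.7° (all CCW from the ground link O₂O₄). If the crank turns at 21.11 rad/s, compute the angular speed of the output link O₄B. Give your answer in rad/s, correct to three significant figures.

4.66

ω₂ = 21.11 rad/s
Differentiating the loop-closure r₂e^{iθ₂}+r₃e^{iθ₃}=r₁+r₄e^{iθ₄} gives r₂ω₂e^{iθ₂}+r₃ω₃e^{iθ₃}=r₄ω₄e^{iθ₄}.
Eliminating the other unknown: ω₄ = r₂ω₂ sin(θ₂−θ₃) / [r₄ sin(θ₄−θ₃)].
Numerator sine = +0.50603; denominator sine = -0.83867.
Result = 0.0966·21.11·(+0.50603) / (0.264·(-0.83867)) = -4.6607 rad/s; magnitude 4.6607 rad/s.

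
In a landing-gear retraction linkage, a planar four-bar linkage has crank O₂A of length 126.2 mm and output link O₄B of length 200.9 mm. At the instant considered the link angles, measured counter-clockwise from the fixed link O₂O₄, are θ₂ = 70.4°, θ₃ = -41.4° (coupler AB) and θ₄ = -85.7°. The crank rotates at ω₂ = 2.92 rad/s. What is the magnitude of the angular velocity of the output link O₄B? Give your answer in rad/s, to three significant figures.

2.44

ω₂ = 2.92 rad/s
Differentiating the loop-closure r₂e^{iθ₂}+r₃e^{iθ₃}=r₁+r₄e^{iθ₄} gives r₂ω₂e^{iθ₂}+r₃ω₃e^{iθ₃}=r₄ω₄e^{iθ₄}.
Eliminating the other unknown: ω₄ = r₂ω₂ sin(θ₂−θ₃) / [r₄ sin(θ₄−θ₃)].
Numerator sine = +0.92849; denominator sine = -0.69842.
Result = 0.1262·2.92·(+0.92849) / (0.2009·(-0.69842)) = -2.4385 rad/s; magnitude 2.4385 rad/s.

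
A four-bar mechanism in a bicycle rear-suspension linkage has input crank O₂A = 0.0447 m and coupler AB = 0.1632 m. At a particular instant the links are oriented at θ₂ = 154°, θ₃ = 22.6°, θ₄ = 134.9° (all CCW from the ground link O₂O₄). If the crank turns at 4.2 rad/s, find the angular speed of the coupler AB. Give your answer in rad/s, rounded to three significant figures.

0.407

ω₂ = 4.2 rad/s
Differentiating the loop-closure r₂e^{iθ₂}+r₃e^{iθ₃}=r₁+r₄e^{iθ₄} gives r₂ω₂e^{iθ₂}+r₃ω₃e^{iθ₃}=r₄ω₄e^{iθ₄}.
Eliminating the other unknown: ω₃ = r₂ω₂ sin(θ₄−θ₂) / [r₃ sin(θ₃−θ₄)].
Numerator sine = -0.32722; denominator sine = -0.92521.
Result = 0.0447·4.2·(-0.32722) / (0.1632·(-0.92521)) = +0.40685 rad/s; magnitude 0.40685 rad/s.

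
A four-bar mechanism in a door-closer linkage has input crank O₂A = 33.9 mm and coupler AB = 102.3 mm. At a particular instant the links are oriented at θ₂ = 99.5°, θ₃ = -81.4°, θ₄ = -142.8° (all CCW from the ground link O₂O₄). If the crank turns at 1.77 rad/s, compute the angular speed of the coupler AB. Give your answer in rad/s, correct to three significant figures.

ω₂ = 1.77 rad/s
Differentiating the loop-closure r₂e^{iθ₂}+r₃e^{iθ₃}=r₁+r₄e^{iθ₄} gives r₂ω₂e^{iθ₂}+r₃ω₃e^{iθ₃}=r₄ω₄e^{iθ₄}.
Eliminating the other unknown: ω₃ = r₂ω₂ sin(θ₄−θ₂) / [r₃ sin(θ₃−θ₄)].
Numerator sine = +0.88539; denominator sine = +0.87798.
Result = 0.0339·1.77·(+0.88539) / (0.1023·(+0.87798)) = +0.59149 rad/s; magnitude 0.59149 rad/s.

0.591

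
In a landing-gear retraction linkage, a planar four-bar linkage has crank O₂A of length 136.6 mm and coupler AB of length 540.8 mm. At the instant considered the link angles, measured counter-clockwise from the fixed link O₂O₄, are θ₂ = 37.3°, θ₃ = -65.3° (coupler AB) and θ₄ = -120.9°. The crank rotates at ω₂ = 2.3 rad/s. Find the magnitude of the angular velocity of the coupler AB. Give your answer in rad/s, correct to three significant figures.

ω₂ = 2.3 rad/s
Differentiating the loop-closure r₂e^{iθ₂}+r₃e^{iθ₃}=r₁+r₄e^{iθ₄} gives r₂ω₂e^{iθ₂}+r₃ω₃e^{iθ₃}=r₄ω₄e^{iθ₄}.
Eliminating the other unknown: ω₃ = r₂ω₂ sin(θ₄−θ₂) / [r₃ sin(θ₃−θ₄)].
Numerator sine = -0.37137; denominator sine = +0.82511.
Result = 0.1366·2.3·(-0.37137) / (0.5408·(+0.82511)) = -0.26148 rad/s; magnitude 0.26148 rad/s.

0.261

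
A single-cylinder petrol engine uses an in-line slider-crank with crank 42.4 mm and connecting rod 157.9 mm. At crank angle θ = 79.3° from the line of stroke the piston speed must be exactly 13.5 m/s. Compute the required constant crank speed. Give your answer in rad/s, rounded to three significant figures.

For an in-line slider-crank, |v_piston| = rω|sinθ|·[1 + r cosθ/√(L² − r² sin²θ)].
With r = 0.0424 m, L = 0.1579 m, θ = 79.3°: the bracketed kinematic factor |dx/dθ| = 0.043816 m.
ω = v/|dx/dθ| = 13.5/0.043816 = 308.1 rad/s.

308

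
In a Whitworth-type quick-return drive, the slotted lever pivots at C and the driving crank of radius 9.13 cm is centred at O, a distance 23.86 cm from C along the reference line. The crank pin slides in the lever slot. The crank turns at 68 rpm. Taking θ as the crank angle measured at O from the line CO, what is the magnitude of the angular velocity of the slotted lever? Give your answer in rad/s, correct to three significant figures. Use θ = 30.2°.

ω = 7.121 rad/s (from 68 rpm).
Crank pin A relative to C: A = (d + r cosθ, r sinθ); lever angle φ = atan2(r sinθ, d + r cosθ).
Differentiating tanφ: φ̇ = rω(d cosθ + r)/(d² + r² + 2dr cosθ).
d² + r² + 2dr cosθ = |CA|² = 0.102921 m²;  d cosθ + r = +0.29752 m.
|ω_lever| = |0.0913·7.121·+0.29752| / 0.102921 = 1.8794 rad/s.

1.88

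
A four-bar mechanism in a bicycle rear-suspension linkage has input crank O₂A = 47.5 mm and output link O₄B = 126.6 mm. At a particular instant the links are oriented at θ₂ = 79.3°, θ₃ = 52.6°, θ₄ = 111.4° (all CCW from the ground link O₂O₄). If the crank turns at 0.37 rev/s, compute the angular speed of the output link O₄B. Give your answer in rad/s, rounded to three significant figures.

0.458

ω₂ = 2.325 rad/s (from 0.37 rev/s).
Differentiating the loop-closure r₂e^{iθ₂}+r₃e^{iθ₃}=r₁+r₄e^{iθ₄} gives r₂ω₂e^{iθ₂}+r₃ω₃e^{iθ₃}=r₄ω₄e^{iθ₄}.
Eliminating the other unknown: ω₄ = r₂ω₂ sin(θ₂−θ₃) / [r₄ sin(θ₄−θ₃)].
Numerator sine = +0.44932; denominator sine = +0.85536.
Result = 0.0475·2.325·(+0.44932) / (0.1266·(+0.85536)) = +0.45819 rad/s; magnitude 0.45819 rad/s.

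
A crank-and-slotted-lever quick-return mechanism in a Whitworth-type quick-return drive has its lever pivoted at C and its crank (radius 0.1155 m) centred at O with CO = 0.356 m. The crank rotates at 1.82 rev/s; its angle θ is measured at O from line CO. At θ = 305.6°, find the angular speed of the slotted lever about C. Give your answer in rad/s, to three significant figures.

ω = 11.44 rad/s (from 1.82 rev/s).
Crank pin A relative to C: A = (d + r cosθ, r sinθ); lever angle φ = atan2(r sinθ, d + r cosθ).
Differentiating tanφ: φ̇ = rω(d cosθ + r)/(d² + r² + 2dr cosθ).
d² + r² + 2dr cosθ = |CA|² = 0.187948 m²;  d cosθ + r = +0.32274 m.
|ω_lever| = |0.1155·11.44·+0.32274| / 0.187948 = 2.268 rad/s.

2.27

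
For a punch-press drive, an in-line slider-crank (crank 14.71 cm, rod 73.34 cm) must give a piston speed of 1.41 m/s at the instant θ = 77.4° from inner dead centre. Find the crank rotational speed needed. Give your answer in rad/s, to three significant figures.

For an in-line slider-crank, |v_piston| = rω|sinθ|·[1 + r cosθ/√(L² − r² sin²θ)].
With r = 0.1471 m, L = 0.7334 m, θ = 77.4°: the bracketed kinematic factor |dx/dθ| = 0.14996 m.
ω = v/|dx/dθ| = 1.41/0.14996 = 9.4024 rad/s.

9.40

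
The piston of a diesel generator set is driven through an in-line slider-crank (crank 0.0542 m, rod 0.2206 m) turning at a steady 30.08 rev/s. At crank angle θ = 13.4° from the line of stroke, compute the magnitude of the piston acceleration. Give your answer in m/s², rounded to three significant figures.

ω = 2π·30.1 = 189 rad/s
x(θ) = r cosθ + √(L² − r² sin²θ); with ω constant, a = ω²·d²x/dθ².
d²x/dθ² = −r cosθ − r²(cos2θ)/√u − r⁴ sin²2θ/(4u^{3/2}),  u = L² − r² sin²θ = 0.0485066 m².
Substituting r = 0.0542 m, L = 0.2206 m, θ = 13.4°: d²x/dθ² = -0.064671 m.
a = ω²·d²x/dθ² = (189)²·(-0.064671) = -2310.1 m/s²;  |a| = 2310.1 m/s².

2310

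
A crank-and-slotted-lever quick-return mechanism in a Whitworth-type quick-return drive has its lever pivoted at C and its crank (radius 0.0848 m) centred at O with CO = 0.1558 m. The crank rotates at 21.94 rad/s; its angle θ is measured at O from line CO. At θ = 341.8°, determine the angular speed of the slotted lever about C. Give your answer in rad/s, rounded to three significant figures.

ω = 21.94 rad/s
Crank pin A relative to C: A = (d + r cosθ, r sinθ); lever angle φ = atan2(r sinθ, d + r cosθ).
Differentiating tanφ: φ̇ = rω(d cosθ + r)/(d² + r² + 2dr cosθ).
d² + r² + 2dr cosθ = |CA|² = 0.0565664 m²;  d cosθ + r = +0.23281 m.
|ω_lever| = |0.0848·21.94·+0.23281| / 0.0565664 = 7.6572 rad/s.

7.66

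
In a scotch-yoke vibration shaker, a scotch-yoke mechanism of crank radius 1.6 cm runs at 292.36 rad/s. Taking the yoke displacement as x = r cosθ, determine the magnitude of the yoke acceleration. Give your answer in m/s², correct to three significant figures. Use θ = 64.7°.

ω = 292.4 rad/s
x = r cosθ ⇒ ẍ = −rω² cosθ (ω constant).
|a| = rω²|cosθ| = 0.016·(292.4)²·|cos 64.7°| = 584.45 m/s².

584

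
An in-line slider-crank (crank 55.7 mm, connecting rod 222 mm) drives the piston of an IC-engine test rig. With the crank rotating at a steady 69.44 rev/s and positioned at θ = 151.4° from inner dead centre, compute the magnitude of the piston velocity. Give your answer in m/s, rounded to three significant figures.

ω = 2π·69.4 = 436.3 rad/s
For an in-line slider-crank, x = r cosθ + √(L² − r² sin²θ), so v = −rω sinθ·[1 + r cosθ/√(L² − r² sin²θ)].
With r = 0.0557 m, L = 0.222 m, θ = 151.4°: √(L² − r² sin²θ) = 0.22039 m.
v = −0.0557·436.3·0.47869·[1 + 0.0557·-0.87798/0.22039] = -9.0519 m/s.
|v| = 9.0519 m/s.

9.05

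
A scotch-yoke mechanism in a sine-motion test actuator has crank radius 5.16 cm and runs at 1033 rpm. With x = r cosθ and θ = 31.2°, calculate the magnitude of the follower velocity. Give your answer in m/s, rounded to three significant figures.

ω = 108.2 rad/s (from 1033 rpm).
x = r cosθ ⇒ ẋ = −rω sinθ.
|v| = rω|sinθ| = 0.0516·108.2·|sin 31.2°| = 2.8916 m/s.

2.89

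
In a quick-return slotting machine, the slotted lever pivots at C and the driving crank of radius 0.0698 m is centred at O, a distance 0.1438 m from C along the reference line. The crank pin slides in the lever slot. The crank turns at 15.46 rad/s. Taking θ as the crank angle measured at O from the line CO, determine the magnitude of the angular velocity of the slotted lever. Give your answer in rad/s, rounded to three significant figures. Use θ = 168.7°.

ω = 15.46 rad/s
Crank pin A relative to C: A = (d + r cosθ, r sinθ); lever angle φ = atan2(r sinθ, d + r cosθ).
Differentiating tanφ: φ̇ = rω(d cosθ + r)/(d² + r² + 2dr cosθ).
d² + r² + 2dr cosθ = |CA|² = 0.00586515 m²;  d cosθ + r = -0.071212 m.
|ω_lever| = |0.0698·15.46·-0.071212| / 0.00586515 = 13.102 rad/s.

13.1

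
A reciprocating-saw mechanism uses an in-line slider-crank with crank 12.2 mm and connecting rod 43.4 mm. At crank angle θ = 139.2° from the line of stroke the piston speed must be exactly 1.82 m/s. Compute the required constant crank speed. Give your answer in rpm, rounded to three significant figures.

For an in-line slider-crank, |v_piston| = rω|sinθ|·[1 + r cosθ/√(L² − r² sin²θ)].
With r = 0.0122 m, L = 0.0434 m, θ = 139.2°: the bracketed kinematic factor |dx/dθ| = 0.006246 m.
ω = v/|dx/dθ| = 1.82/0.006246 = 291.39 rad/s.
N = 60ω/(2π) = 2782.5 rpm.

2780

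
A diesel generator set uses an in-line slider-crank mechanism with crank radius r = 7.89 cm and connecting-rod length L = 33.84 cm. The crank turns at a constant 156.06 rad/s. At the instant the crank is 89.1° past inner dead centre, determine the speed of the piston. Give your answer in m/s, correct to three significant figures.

ω = 156.1 rad/s
For an in-line slider-crank, x = r cosθ + √(L² − r² sin²θ), so v = −rω sinθ·[1 + r cosθ/√(L² − r² sin²θ)].
With r = 0.0789 m, L = 0.3384 m, θ = 89.1°: √(L² − r² sin²θ) = 0.32908 m.
v = −0.0789·156.1·0.99988·[1 + 0.0789·0.01571/0.32908] = -12.358 m/s.
|v| = 12.358 m/s.

12.4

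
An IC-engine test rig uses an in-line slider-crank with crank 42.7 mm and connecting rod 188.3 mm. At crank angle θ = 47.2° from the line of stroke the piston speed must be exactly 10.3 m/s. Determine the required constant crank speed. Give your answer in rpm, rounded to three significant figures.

For an in-line slider-crank, |v_piston| = rω|sinθ|·[1 + r cosθ/√(L² − r² sin²θ)].
With r = 0.0427 m, L = 0.1883 m, θ = 47.2°: the bracketed kinematic factor |dx/dθ| = 0.036226 m.
ω = v/|dx/dθ| = 10.3/0.036226 = 284.33 rad/s.
N = 60ω/(2π) = 2715.1 rpm.

2720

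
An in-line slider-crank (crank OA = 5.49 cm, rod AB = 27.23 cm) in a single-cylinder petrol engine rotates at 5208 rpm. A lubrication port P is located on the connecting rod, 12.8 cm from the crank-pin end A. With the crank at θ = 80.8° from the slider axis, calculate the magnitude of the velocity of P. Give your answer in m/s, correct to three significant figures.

ω = 545.4 rad/s.  Crank-pin speed |V_A| = rω = 29.941 m/s, perpendicular to OA.
Rod angle: sinφ = −(r/L) sinθ ⇒ φ = -11.480°; ω_rod = −rω cosθ/√(L²−r²sin²θ) = -17.939 rad/s.
V_P = V_A + ω_rod × AP, with AP = 0.128 m along the rod.
Components: V_Px = −rω sinθ − a·ω_rod·sinφ = -30.013 m/s;  V_Py = rω cosθ + a·ω_rod·cosφ = +2.5368 m/s.
|V_P| = √(V_Px² + V_Py²) = 30.12 m/s.

30.1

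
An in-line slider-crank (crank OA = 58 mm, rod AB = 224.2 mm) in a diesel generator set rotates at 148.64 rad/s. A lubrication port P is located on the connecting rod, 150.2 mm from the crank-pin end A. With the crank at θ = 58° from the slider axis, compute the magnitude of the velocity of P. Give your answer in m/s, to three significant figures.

ω = 148.6 rad/s.  Crank-pin speed |V_A| = rω = 8.6211 m/s, perpendicular to OA.
Rod angle: sinφ = −(r/L) sinθ ⇒ φ = -12.673°; ω_rod = −rω cosθ/√(L²−r²sin²θ) = -20.886 rad/s.
V_P = V_A + ω_rod × AP, with AP = 0.1502 m along the rod.
Components: V_Px = −rω sinθ − a·ω_rod·sinφ = -7.9994 m/s;  V_Py = rω cosθ + a·ω_rod·cosφ = +1.5079 m/s.
|V_P| = √(V_Px² + V_Py²) = 8.1402 m/s.

8.14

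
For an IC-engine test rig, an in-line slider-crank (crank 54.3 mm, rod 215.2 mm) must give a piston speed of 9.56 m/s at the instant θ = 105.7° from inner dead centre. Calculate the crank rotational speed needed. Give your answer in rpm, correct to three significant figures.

For an in-line slider-crank, |v_piston| = rω|sinθ|·[1 + r cosθ/√(L² − r² sin²θ)].
With r = 0.0543 m, L = 0.2152 m, θ = 105.7°: the bracketed kinematic factor |dx/dθ| = 0.048595 m.
ω = v/|dx/dθ| = 9.56/0.048595 = 196.73 rad/s.
N = 60ω/(2π) = 1878.6 rpm.

1880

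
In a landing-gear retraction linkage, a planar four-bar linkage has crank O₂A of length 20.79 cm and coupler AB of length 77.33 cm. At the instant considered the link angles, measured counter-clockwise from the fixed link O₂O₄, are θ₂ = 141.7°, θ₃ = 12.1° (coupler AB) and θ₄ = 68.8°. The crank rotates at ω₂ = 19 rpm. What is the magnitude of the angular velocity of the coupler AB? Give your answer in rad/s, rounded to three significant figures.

ω₂ = 1.99 rad/s (from 19 rpm).
Differentiating the loop-closure r₂e^{iθ₂}+r₃e^{iθ₃}=r₁+r₄e^{iθ₄} gives r₂ω₂e^{iθ₂}+r₃ω₃e^{iθ₃}=r₄ω₄e^{iθ₄}.
Eliminating the other unknown: ω₃ = r₂ω₂ sin(θ₄−θ₂) / [r₃ sin(θ₃−θ₄)].
Numerator sine = -0.95579; denominator sine = -0.83581.
Result = 0.2079·1.99·(-0.95579) / (0.7733·(-0.83581)) = +0.61171 rad/s; magnitude 0.61171 rad/s.

0.612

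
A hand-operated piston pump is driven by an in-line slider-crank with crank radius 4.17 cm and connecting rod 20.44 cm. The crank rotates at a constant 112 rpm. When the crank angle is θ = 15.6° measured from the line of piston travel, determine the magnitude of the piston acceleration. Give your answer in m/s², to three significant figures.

ω = 2π·112/60 = 11.73 rad/s
x(θ) = r cosθ + √(L² − r² sin²θ); with ω constant, a = ω²·d²x/dθ².
d²x/dθ² = −r cosθ − r²(cos2θ)/√u − r⁴ sin²2θ/(4u^{3/2}),  u = L² − r² sin²θ = 0.0416536 m².
Substituting r = 0.0417 m, L = 0.2044 m, θ = 15.6°: d²x/dθ² = -0.047476 m.
a = ω²·d²x/dθ² = (11.73)²·(-0.047476) = -6.5308 m/s²;  |a| = 6.5308 m/s².

6.53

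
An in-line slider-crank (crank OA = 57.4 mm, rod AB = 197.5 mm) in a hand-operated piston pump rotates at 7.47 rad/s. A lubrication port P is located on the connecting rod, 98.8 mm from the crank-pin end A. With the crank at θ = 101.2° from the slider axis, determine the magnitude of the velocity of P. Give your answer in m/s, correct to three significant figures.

ω = 7.47 rad/s.  Crank-pin speed |V_A| = rω = 0.42878 m/s, perpendicular to OA.
Rod angle: sinφ = −(r/L) sinθ ⇒ φ = -16.565°; ω_rod = −rω cosθ/√(L²−r²sin²θ) = +0.43995 rad/s.
V_P = V_A + ω_rod × AP, with AP = 0.0988 m along the rod.
Components: V_Px = −rω sinθ − a·ω_rod·sinφ = -0.40822 m/s;  V_Py = rω cosθ + a·ω_rod·cosφ = -0.041621 m/s.
|V_P| = √(V_Px² + V_Py²) = 0.41034 m/s.

0.410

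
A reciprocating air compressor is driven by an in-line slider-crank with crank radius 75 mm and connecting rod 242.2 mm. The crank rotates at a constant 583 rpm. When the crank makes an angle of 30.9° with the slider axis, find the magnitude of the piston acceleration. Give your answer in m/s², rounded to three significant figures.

283

ω = 2π·583/60 = 61.05 rad/s
x(θ) = r cosθ + √(L² − r² sin²θ); with ω constant, a = ω²·d²x/dθ².
d²x/dθ² = −r cosθ − r²(cos2θ)/√u − r⁴ sin²2θ/(4u^{3/2}),  u = L² − r² sin²θ = 0.0571774 m².
Substituting r = 0.075 m, L = 0.2422 m, θ = 30.9°: d²x/dθ² = -0.07592 m.
a = ω²·d²x/dθ² = (61.05)²·(-0.07592) = -282.98 m/s²;  |a| = 282.98 m/s².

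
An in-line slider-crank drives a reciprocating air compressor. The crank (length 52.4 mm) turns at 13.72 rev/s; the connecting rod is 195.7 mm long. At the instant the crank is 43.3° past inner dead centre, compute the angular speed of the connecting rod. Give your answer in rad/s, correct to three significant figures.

17.1

ω = 86.21 rad/s (converted from 13.72 rev/s).
The rod makes angle φ with the slider axis where L sinφ = r sinθ; differentiating, L cosφ·φ̇ = r ω cosθ.
L cosφ = √(L² − r² sin²θ) = 0.19237 m.
|ω_rod| = r ω |cosθ| / √(L² − r² sin²θ) = 0.0524·86.21·0.72777/0.19237 = 17.089 rad/s.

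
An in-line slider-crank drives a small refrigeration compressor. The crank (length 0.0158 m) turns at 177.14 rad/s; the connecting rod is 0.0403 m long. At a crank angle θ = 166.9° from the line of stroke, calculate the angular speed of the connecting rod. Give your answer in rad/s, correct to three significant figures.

ω = 177.1 rad/s
The rod makes angle φ with the slider axis where L sinφ = r sinθ; differentiating, L cosφ·φ̇ = r ω cosθ.
L cosφ = √(L² − r² sin²θ) = 0.040141 m.
|ω_rod| = r ω |cosθ| / √(L² − r² sin²θ) = 0.0158·177.1·0.97398/0.040141 = 67.911 rad/s.

67.9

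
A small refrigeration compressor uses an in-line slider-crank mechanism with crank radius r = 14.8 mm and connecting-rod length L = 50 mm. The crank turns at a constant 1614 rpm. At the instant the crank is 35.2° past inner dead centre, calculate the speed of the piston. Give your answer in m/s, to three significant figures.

1.80

ω = 2π·1614/60 = 169 rad/s
For an in-line slider-crank, x = r cosθ + √(L² − r² sin²θ), so v = −rω sinθ·[1 + r cosθ/√(L² − r² sin²θ)].
With r = 0.0148 m, L = 0.05 m, θ = 35.2°: √(L² − r² sin²θ) = 0.049267 m.
v = −0.0148·169·0.57643·[1 + 0.0148·0.81714/0.049267] = -1.7959 m/s.
|v| = 1.7959 m/s.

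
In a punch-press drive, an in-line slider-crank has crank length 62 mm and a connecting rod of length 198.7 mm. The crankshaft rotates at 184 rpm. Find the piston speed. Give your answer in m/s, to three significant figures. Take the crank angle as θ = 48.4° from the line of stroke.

ω = 2π·184/60 = 19.27 rad/s
For an in-line slider-crank, x = r cosθ + √(L² − r² sin²θ), so v = −rω sinθ·[1 + r cosθ/√(L² − r² sin²θ)].
With r = 0.062 m, L = 0.1987 m, θ = 48.4°: √(L² − r² sin²θ) = 0.19322 m.
v = −0.062·19.27·0.74780·[1 + 0.062·0.66393/0.19322] = -1.0837 m/s.
|v| = 1.0837 m/s.

1.08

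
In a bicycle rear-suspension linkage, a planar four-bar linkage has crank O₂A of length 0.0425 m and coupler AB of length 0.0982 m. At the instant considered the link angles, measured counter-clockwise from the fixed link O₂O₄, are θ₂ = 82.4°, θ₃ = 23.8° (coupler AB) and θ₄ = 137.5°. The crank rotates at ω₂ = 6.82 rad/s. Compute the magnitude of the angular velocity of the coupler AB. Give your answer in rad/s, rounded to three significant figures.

2.64

ω₂ = 6.82 rad/s
Differentiating the loop-closure r₂e^{iθ₂}+r₃e^{iθ₃}=r₁+r₄e^{iθ₄} gives r₂ω₂e^{iθ₂}+r₃ω₃e^{iθ₃}=r₄ω₄e^{iθ₄}.
Eliminating the other unknown: ω₃ = r₂ω₂ sin(θ₄−θ₂) / [r₃ sin(θ₃−θ₄)].
Numerator sine = +0.82015; denominator sine = -0.91566.
Result = 0.0425·6.82·(+0.82015) / (0.0982·(-0.91566)) = -2.6438 rad/s; magnitude 2.6438 rad/s.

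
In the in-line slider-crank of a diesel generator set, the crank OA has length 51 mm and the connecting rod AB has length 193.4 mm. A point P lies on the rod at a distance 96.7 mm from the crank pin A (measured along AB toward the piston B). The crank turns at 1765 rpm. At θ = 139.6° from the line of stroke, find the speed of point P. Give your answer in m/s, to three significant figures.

6.56

ω = 184.8 rad/s.  Crank-pin speed |V_A| = rω = 9.4263 m/s, perpendicular to OA.
Rod angle: sinφ = −(r/L) sinθ ⇒ φ = -9.841°; ω_rod = −rω cosθ/√(L²−r²sin²θ) = +37.672 rad/s.
V_P = V_A + ω_rod × AP, with AP = 0.0967 m along the rod.
Components: V_Px = −rω sinθ − a·ω_rod·sinφ = -5.4868 m/s;  V_Py = rω cosθ + a·ω_rod·cosφ = -3.5893 m/s.
|V_P| = √(V_Px² + V_Py²) = 6.5565 m/s.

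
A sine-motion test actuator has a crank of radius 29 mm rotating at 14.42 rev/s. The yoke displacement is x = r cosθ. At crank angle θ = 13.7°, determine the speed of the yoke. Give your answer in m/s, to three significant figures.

0.622

ω = 90.6 rad/s (from 14.42 rev/s).
x = r cosθ ⇒ ẋ = −rω sinθ.
|v| = rω|sinθ| = 0.029·90.6·|sin 13.7°| = 0.62229 m/s.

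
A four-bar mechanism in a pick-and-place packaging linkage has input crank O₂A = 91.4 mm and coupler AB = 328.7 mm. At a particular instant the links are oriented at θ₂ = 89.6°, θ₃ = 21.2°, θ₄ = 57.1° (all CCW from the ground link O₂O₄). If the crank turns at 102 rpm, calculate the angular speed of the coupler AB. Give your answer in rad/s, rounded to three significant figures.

ω₂ = 10.68 rad/s (from 102 rpm).
Differentiating the loop-closure r₂e^{iθ₂}+r₃e^{iθ₃}=r₁+r₄e^{iθ₄} gives r₂ω₂e^{iθ₂}+r₃ω₃e^{iθ₃}=r₄ω₄e^{iθ₄}.
Eliminating the other unknown: ω₃ = r₂ω₂ sin(θ₄−θ₂) / [r₃ sin(θ₃−θ₄)].
Numerator sine = -0.53730; denominator sine = -0.58637.
Result = 0.0914·10.68·(-0.53730) / (0.3287·(-0.58637)) = +2.7216 rad/s; magnitude 2.7216 rad/s.

2.72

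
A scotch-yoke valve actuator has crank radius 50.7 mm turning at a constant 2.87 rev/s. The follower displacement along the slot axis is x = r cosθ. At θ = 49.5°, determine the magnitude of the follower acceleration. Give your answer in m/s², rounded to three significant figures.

10.7

ω = 18.03 rad/s (from 2.87 rev/s).
x = r cosθ ⇒ ẍ = −rω² cosθ (ω constant).
|a| = rω²|cosθ| = 0.0507·(18.03)²·|cos 49.5°| = 10.707 m/s².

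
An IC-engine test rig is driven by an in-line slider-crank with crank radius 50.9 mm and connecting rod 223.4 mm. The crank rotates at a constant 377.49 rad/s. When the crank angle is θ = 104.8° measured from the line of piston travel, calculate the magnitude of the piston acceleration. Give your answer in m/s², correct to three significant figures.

ω = 377.5 rad/s
x(θ) = r cosθ + √(L² − r² sin²θ); with ω constant, a = ω²·d²x/dθ².
d²x/dθ² = −r cosθ − r²(cos2θ)/√u − r⁴ sin²2θ/(4u^{3/2}),  u = L² − r² sin²θ = 0.0474858 m².
Substituting r = 0.0509 m, L = 0.2234 m, θ = 104.8°: d²x/dθ² = +0.0233 m.
a = ω²·d²x/dθ² = (377.5)²·(+0.0233) = +3320.3 m/s²;  |a| = 3320.3 m/s².

3320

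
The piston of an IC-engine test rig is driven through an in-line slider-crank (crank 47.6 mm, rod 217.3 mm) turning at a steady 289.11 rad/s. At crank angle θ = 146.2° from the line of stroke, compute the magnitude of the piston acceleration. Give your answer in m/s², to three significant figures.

ω = 289.1 rad/s
x(θ) = r cosθ + √(L² − r² sin²θ); with ω constant, a = ω²·d²x/dθ².
d²x/dθ² = −r cosθ − r²(cos2θ)/√u − r⁴ sin²2θ/(4u^{3/2}),  u = L² − r² sin²θ = 0.0465181 m².
Substituting r = 0.0476 m, L = 0.2173 m, θ = 146.2°: d²x/dθ² = +0.035442 m.
a = ω²·d²x/dθ² = (289.1)²·(+0.035442) = +2962.4 m/s²;  |a| = 2962.4 m/s².

2960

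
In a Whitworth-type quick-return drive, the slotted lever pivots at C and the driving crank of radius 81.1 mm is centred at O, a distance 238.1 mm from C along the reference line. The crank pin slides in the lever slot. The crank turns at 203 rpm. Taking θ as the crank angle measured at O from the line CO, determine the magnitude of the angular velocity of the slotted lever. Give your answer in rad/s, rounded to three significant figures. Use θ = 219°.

ω = 21.26 rad/s (from 203 rpm).
Crank pin A relative to C: A = (d + r cosθ, r sinθ); lever angle φ = atan2(r sinθ, d + r cosθ).
Differentiating tanφ: φ̇ = rω(d cosθ + r)/(d² + r² + 2dr cosθ).
d² + r² + 2dr cosθ = |CA|² = 0.0332556 m²;  d cosθ + r = -0.10394 m.
|ω_lever| = |0.0811·21.26·-0.10394| / 0.0332556 = 5.3884 rad/s.

5.39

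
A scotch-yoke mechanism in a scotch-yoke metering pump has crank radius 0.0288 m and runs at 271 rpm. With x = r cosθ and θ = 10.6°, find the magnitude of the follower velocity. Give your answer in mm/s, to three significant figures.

150

ω = 28.38 rad/s (from 271 rpm).
x = r cosθ ⇒ ẋ = −rω sinθ.
|v| = rω|sinθ| = 0.0288·28.38·|sin 10.6°| = 0.15035 m/s = 150.35 mm/s.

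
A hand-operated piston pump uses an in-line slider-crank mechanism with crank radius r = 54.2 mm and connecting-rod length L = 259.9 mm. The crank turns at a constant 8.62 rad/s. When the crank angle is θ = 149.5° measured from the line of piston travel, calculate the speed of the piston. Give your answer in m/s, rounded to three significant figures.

ω = 8.62 rad/s
For an in-line slider-crank, x = r cosθ + √(L² − r² sin²θ), so v = −rω sinθ·[1 + r cosθ/√(L² − r² sin²θ)].
With r = 0.0542 m, L = 0.2599 m, θ = 149.5°: √(L² − r² sin²θ) = 0.25844 m.
v = −0.0542·8.62·0.50754·[1 + 0.0542·-0.86163/0.25844] = -0.19428 m/s.
|v| = 0.19428 m/s.

0.194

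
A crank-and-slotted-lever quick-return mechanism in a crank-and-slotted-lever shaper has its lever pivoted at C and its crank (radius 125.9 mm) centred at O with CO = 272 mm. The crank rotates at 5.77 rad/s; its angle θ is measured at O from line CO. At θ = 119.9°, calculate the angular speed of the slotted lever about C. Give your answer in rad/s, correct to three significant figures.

ω = 5.77 rad/s
Crank pin A relative to C: A = (d + r cosθ, r sinθ); lever angle φ = atan2(r sinθ, d + r cosθ).
Differentiating tanφ: φ̇ = rω(d cosθ + r)/(d² + r² + 2dr cosθ).
d² + r² + 2dr cosθ = |CA|² = 0.0556936 m²;  d cosθ + r = -0.0096887 m.
|ω_lever| = |0.1259·5.77·-0.0096887| / 0.0556936 = 0.12637 rad/s.

0.126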